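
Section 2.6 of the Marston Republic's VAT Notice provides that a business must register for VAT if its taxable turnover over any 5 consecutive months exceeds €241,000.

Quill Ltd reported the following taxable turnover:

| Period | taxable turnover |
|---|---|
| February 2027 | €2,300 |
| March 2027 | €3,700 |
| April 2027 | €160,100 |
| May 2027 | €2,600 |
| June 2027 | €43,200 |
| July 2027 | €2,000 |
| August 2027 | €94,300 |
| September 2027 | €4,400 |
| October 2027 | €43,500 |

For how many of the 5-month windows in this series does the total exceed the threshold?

1

February 2027–June 2027: €2,300 + €3,700 + €160,100 + €2,600 + €43,200 = €211,900 (under)
March 2027–July 2027: €3,700 + €160,100 + €2,600 + €43,200 + €2,000 = €211,600 (under)
April 2027–August 2027: €160,100 + €2,600 + €43,200 + €2,000 + €94,300 = €302,200 (over)
May 2027–September 2027: €2,600 + €43,200 + €2,000 + €94,300 + €4,400 = €146,500 (under)
June 2027–October 2027: €43,200 + €2,000 + €94,300 + €4,400 + €43,500 = €187,400 (under)
1 window exceeds the threshold.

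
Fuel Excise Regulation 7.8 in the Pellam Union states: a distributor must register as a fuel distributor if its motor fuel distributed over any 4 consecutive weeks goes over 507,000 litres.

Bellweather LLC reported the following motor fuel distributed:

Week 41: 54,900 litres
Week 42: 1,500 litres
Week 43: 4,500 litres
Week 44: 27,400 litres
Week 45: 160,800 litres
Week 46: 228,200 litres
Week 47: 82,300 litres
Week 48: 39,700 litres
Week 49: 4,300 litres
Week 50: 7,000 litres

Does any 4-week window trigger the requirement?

Yes

Week 41–Week 44: 54,900 litres + 1,500 litres + 4,500 litres + 27,400 litres = 88,300 litres (under)
Week 42–Week 45: 1,500 litres + 4,500 litres + 27,400 litres + 160,800 litres = 194,200 litres (under)
Week 43–Week 46: 4,500 litres + 27,400 litres + 160,800 litres + 228,200 litres = 420,900 litres (under)
Week 44–Week 47: 27,400 litres + 160,800 litres + 228,200 litres + 82,300 litres = 498,700 litres (under)
Week 45–Week 48: 160,800 litres + 228,200 litres + 82,300 litres + 39,700 litres = 511,000 litres (over)
Week 46–Week 49: 228,200 litres + 82,300 litres + 39,700 litres + 4,300 litres = 354,500 litres (under)
Week 47–Week 50: 82,300 litres + 39,700 litres + 4,300 litres + 7,000 litres = 133,300 litres (under)
At least one window exceeds 507,000 litres.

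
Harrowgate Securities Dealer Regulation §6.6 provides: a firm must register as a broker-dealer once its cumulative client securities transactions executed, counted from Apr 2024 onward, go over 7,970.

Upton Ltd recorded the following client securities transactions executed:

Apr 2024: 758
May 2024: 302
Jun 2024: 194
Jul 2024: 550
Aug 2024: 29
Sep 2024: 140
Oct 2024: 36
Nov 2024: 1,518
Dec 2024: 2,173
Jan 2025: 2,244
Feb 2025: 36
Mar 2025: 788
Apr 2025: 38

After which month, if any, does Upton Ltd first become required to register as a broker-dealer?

Feb 2025

Through Apr 2024: 758
Through May 2024: 1,060
Through Jun 2024: 1,254
Through Jul 2024: 1,804
Through Aug 2024: 1,833
Through Sep 2024: 1,973
Through Oct 2024: 2,009
Through Nov 2024: 3,527
Through Dec 2024: 5,700
Through Jan 2025: 7,944
Through Feb 2025: 7,980 ← exceeds threshold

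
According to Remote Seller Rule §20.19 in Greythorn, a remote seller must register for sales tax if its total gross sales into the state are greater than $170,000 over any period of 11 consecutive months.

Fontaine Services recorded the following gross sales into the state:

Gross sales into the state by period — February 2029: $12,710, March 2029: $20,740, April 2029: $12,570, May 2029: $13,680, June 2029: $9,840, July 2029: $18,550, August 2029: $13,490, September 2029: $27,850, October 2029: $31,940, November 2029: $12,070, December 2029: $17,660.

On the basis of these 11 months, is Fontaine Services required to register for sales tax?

Yes

Total gross sales into the state: $12,710 + $20,740 + $12,570 + $13,680 + $9,840 + $18,550 + $13,490 + $27,850 + $31,940 + $12,070 + $17,660 = $191,100.
$191,100 > $170,000, so the threshold is exceeded.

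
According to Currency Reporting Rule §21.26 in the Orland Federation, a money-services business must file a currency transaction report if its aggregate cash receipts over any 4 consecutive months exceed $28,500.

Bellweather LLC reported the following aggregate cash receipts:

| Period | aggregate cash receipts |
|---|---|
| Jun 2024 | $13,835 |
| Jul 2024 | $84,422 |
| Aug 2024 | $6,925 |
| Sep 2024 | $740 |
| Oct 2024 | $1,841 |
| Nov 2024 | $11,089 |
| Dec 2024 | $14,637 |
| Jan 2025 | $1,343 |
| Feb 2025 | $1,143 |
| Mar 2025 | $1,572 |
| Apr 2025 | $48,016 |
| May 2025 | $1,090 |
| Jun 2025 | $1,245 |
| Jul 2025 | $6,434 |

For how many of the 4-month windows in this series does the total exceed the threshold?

Jun 2024–Sep 2024: $13,835 + $84,422 + $6,925 + $740 = $105,922 (over)
Jul 2024–Oct 2024: $84,422 + $6,925 + $740 + $1,841 = $93,928 (over)
Aug 2024–Nov 2024: $6,925 + $740 + $1,841 + $11,089 = $20,595 (under)
Sep 2024–Dec 2024: $740 + $1,841 + $11,089 + $14,637 = $28,307 (under)
Oct 2024–Jan 2025: $1,841 + $11,089 + $14,637 + $1,343 = $28,910 (over)
Nov 2024–Feb 2025: $11,089 + $14,637 + $1,343 + $1,143 = $28,212 (under)
Dec 2024–Mar 2025: $14,637 + $1,343 + $1,143 + $1,572 = $18,695 (under)
Jan 2025–Apr 2025: $1,343 + $1,143 + $1,572 + $48,016 = $52,074 (over)
Feb 2025–May 2025: $1,143 + $1,572 + $48,016 + $1,090 = $51,821 (over)
Mar 2025–Jun 2025: $1,572 + $48,016 + $1,090 + $1,245 = $51,923 (over)
Apr 2025–Jul 2025: $48,016 + $1,090 + $1,245 + $6,434 = $56,785 (over)
7 windows exceed the threshold.

7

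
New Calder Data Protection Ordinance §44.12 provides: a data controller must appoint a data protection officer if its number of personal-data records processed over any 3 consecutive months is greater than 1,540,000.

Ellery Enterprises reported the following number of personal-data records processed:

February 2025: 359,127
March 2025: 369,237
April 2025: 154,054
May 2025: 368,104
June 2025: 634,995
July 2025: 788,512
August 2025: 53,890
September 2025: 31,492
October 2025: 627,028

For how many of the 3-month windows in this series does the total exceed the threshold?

1

February 2025–April 2025: 359,127 + 369,237 + 154,054 = 882,418 (under)
March 2025–May 2025: 369,237 + 154,054 + 368,104 = 891,395 (under)
April 2025–June 2025: 154,054 + 368,104 + 634,995 = 1,157,153 (under)
May 2025–July 2025: 368,104 + 634,995 + 788,512 = 1,791,611 (over)
June 2025–August 2025: 634,995 + 788,512 + 53,890 = 1,477,397 (under)
July 2025–September 2025: 788,512 + 53,890 + 31,492 = 873,894 (under)
August 2025–October 2025: 53,890 + 31,492 + 627,028 = 712,410 (under)
1 window exceeds the threshold.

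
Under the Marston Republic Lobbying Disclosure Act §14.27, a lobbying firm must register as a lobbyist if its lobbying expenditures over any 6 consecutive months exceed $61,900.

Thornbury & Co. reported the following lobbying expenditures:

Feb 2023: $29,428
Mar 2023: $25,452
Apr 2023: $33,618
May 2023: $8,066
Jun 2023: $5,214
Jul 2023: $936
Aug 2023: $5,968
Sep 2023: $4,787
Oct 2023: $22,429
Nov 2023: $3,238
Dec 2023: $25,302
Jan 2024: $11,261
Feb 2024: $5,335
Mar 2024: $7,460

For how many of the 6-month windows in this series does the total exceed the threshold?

6

Feb 2023–Jul 2023: $29,428 + $25,452 + $33,618 + $8,066 + $5,214 + $936 = $102,714 (over)
Mar 2023–Aug 2023: $25,452 + $33,618 + $8,066 + $5,214 + $936 + $5,968 = $79,254 (over)
Apr 2023–Sep 2023: $33,618 + $8,066 + $5,214 + $936 + $5,968 + $4,787 = $58,589 (under)
May 2023–Oct 2023: $8,066 + $5,214 + $936 + $5,968 + $4,787 + $22,429 = $47,400 (under)
Jun 2023–Nov 2023: $5,214 + $936 + $5,968 + $4,787 + $22,429 + $3,238 = $42,572 (under)
Jul 2023–Dec 2023: $936 + $5,968 + $4,787 + $22,429 + $3,238 + $25,302 = $62,660 (over)
Aug 2023–Jan 2024: $5,968 + $4,787 + $22,429 + $3,238 + $25,302 + $11,261 = $72,985 (over)
Sep 2023–Feb 2024: $4,787 + $22,429 + $3,238 + $25,302 + $11,261 + $5,335 = $72,352 (over)
Oct 2023–Mar 2024: $22,429 + $3,238 + $25,302 + $11,261 + $5,335 + $7,460 = $75,025 (over)
6 windows exceed the threshold.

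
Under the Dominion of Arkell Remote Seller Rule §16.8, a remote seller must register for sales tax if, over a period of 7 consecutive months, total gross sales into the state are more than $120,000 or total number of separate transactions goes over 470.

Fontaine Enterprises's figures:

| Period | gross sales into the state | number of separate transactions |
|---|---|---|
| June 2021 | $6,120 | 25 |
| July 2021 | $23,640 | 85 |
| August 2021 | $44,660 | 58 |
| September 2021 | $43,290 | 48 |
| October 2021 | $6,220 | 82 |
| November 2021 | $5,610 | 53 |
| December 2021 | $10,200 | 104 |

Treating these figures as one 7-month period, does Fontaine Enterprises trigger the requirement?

Total gross sales into the state: $6,120 + $23,640 + $44,660 + $43,290 + $6,220 + $5,610 + $10,200 = $139,740 (> $120,000).
Total number of separate transactions: 25 + 85 + 58 + 48 + 82 + 53 + 104 = 455 (≤ 470).
The test is 'or': at least one threshold is exceeded.

Yes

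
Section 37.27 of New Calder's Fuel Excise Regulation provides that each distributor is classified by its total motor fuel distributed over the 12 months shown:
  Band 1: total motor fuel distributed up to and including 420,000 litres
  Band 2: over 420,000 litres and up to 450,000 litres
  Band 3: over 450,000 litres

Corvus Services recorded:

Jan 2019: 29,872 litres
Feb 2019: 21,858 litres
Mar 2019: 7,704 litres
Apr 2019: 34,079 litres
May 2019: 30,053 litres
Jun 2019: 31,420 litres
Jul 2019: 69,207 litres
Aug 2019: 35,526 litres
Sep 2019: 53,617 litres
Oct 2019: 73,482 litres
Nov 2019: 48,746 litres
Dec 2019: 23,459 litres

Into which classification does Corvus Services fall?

Band 3

Total motor fuel distributed: 29,872 litres + 21,858 litres + 7,704 litres + 34,079 litres + 30,053 litres + 31,420 litres + 69,207 litres + 35,526 litres + 53,617 litres + 73,482 litres + 48,746 litres + 23,459 litres = 459,023 litres.
459,023 litres > 450,000 litres, so Band 3 applies.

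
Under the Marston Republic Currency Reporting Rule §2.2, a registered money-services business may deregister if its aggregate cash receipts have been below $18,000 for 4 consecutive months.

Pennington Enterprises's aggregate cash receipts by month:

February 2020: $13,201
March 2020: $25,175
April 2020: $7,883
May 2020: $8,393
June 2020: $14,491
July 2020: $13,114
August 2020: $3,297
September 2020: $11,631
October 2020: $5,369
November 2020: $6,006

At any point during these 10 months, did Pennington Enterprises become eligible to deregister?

Months below $18,000: February 2020, April 2020, May 2020, June 2020, July 2020, August 2020, September 2020, October 2020, November 2020.
Longest run of consecutive months below the threshold: 8.
8 ≥ 4, so Pennington Enterprises became eligible.

Yes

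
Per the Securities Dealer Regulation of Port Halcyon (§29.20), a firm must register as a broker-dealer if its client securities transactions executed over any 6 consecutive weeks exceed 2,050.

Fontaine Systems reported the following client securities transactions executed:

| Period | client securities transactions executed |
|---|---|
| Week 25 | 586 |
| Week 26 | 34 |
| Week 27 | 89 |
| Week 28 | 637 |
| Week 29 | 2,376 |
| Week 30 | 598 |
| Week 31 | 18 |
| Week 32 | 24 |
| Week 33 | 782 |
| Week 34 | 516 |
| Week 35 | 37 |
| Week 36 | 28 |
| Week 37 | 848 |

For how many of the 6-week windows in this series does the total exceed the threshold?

Week 25–Week 30: 586 + 34 + 89 + 637 + 2,376 + 598 = 4,320 (over)
Week 26–Week 31: 34 + 89 + 637 + 2,376 + 598 + 18 = 3,752 (over)
Week 27–Week 32: 89 + 637 + 2,376 + 598 + 18 + 24 = 3,742 (over)
Week 28–Week 33: 637 + 2,376 + 598 + 18 + 24 + 782 = 4,435 (over)
Week 29–Week 34: 2,376 + 598 + 18 + 24 + 782 + 516 = 4,314 (over)
Week 30–Week 35: 598 + 18 + 24 + 782 + 516 + 37 = 1,975 (under)
Week 31–Week 36: 18 + 24 + 782 + 516 + 37 + 28 = 1,405 (under)
Week 32–Week 37: 24 + 782 + 516 + 37 + 28 + 848 = 2,235 (over)
6 windows exceed the threshold.

6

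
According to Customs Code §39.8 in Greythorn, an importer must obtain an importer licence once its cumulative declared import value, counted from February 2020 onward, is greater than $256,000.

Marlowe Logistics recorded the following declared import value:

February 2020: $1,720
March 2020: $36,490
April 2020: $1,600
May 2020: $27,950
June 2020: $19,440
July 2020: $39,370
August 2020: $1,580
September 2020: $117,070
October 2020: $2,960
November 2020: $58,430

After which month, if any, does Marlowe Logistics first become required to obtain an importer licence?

November 2020

Through February 2020: $1,720
Through March 2020: $38,210
Through April 2020: $39,810
Through May 2020: $67,760
Through June 2020: $87,200
Through July 2020: $126,570
Through August 2020: $128,150
Through September 2020: $245,220
Through October 2020: $248,180
Through November 2020: $306,610 ← exceeds threshold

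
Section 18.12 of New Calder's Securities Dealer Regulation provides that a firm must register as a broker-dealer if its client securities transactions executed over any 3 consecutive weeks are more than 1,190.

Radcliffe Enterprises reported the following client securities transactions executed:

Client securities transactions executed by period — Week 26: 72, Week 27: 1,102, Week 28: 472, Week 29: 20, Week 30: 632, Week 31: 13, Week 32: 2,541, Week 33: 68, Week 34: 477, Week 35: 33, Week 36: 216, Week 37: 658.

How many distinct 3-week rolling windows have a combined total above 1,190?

Week 26–Week 28: 72 + 1,102 + 472 = 1,646 (over)
Week 27–Week 29: 1,102 + 472 + 20 = 1,594 (over)
Week 28–Week 30: 472 + 20 + 632 = 1,124 (under)
Week 29–Week 31: 20 + 632 + 13 = 665 (under)
Week 30–Week 32: 632 + 13 + 2,541 = 3,186 (over)
Week 31–Week 33: 13 + 2,541 + 68 = 2,622 (over)
Week 32–Week 34: 2,541 + 68 + 477 = 3,086 (over)
Week 33–Week 35: 68 + 477 + 33 = 578 (under)
Week 34–Week 36: 477 + 33 + 216 = 726 (under)
Week 35–Week 37: 33 + 216 + 658 = 907 (under)
5 windows exceed the threshold.

5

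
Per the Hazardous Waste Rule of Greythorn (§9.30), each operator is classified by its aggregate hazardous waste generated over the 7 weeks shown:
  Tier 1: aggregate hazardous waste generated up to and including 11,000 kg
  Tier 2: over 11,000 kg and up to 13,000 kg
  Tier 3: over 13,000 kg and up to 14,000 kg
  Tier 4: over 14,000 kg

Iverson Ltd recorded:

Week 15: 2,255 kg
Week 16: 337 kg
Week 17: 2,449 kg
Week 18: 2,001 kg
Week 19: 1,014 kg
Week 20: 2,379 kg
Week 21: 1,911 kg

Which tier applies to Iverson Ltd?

Aggregate hazardous waste generated: 2,255 kg + 337 kg + 2,449 kg + 2,001 kg + 1,014 kg + 2,379 kg + 1,911 kg = 12,346 kg.
11,000 kg < 12,346 kg ≤ 13,000 kg, so Tier 2 applies.

Tier 2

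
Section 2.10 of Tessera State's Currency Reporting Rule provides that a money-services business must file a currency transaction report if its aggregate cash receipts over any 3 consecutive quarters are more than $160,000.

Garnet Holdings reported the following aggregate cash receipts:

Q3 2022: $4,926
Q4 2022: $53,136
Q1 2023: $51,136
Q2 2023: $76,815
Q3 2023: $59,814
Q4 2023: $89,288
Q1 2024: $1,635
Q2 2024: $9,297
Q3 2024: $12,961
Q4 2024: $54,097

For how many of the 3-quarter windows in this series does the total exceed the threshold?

3

Q3 2022–Q1 2023: $4,926 + $53,136 + $51,136 = $109,198 (under)
Q4 2022–Q2 2023: $53,136 + $51,136 + $76,815 = $181,087 (over)
Q1 2023–Q3 2023: $51,136 + $76,815 + $59,814 = $187,765 (over)
Q2 2023–Q4 2023: $76,815 + $59,814 + $89,288 = $225,917 (over)
Q3 2023–Q1 2024: $59,814 + $89,288 + $1,635 = $150,737 (under)
Q4 2023–Q2 2024: $89,288 + $1,635 + $9,297 = $100,220 (under)
Q1 2024–Q3 2024: $1,635 + $9,297 + $12,961 = $23,893 (under)
Q2 2024–Q4 2024: $9,297 + $12,961 + $54,097 = $76,355 (under)
3 windows exceed the threshold.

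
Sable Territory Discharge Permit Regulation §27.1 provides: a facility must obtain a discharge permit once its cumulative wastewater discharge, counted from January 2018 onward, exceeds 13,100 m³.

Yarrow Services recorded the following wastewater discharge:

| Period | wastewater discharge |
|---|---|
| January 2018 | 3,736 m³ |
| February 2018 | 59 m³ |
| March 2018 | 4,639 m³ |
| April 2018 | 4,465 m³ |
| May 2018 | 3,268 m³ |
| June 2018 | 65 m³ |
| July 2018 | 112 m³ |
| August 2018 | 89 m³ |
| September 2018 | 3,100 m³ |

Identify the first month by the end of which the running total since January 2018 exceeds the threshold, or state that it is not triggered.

Through January 2018: 3,736 m³
Through February 2018: 3,795 m³
Through March 2018: 8,434 m³
Through April 2018: 12,899 m³
Through May 2018: 16,167 m³ ← exceeds threshold

May 2018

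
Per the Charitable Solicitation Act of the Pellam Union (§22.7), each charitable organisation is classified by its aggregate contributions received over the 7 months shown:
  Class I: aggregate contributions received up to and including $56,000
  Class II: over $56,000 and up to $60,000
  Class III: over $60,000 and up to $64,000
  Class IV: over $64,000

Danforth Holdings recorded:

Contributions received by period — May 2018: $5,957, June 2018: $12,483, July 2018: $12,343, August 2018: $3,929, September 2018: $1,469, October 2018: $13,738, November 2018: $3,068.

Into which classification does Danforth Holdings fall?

Aggregate contributions received: $5,957 + $12,483 + $12,343 + $3,929 + $1,469 + $13,738 + $3,068 = $52,987.
$52,987 ≤ $56,000, so Class I applies.

Class I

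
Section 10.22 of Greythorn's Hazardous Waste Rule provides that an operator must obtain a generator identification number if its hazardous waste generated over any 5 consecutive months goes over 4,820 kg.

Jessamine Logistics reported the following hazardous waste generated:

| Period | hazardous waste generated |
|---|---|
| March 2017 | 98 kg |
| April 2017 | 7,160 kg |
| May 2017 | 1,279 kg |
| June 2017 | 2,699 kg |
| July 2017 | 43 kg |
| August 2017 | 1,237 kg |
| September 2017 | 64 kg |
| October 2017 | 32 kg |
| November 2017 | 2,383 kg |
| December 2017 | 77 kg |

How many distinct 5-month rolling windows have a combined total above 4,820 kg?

March 2017–July 2017: 98 kg + 7,160 kg + 1,279 kg + 2,699 kg + 43 kg = 11,279 kg (over)
April 2017–August 2017: 7,160 kg + 1,279 kg + 2,699 kg + 43 kg + 1,237 kg = 12,418 kg (over)
May 2017–September 2017: 1,279 kg + 2,699 kg + 43 kg + 1,237 kg + 64 kg = 5,322 kg (over)
June 2017–October 2017: 2,699 kg + 43 kg + 1,237 kg + 64 kg + 32 kg = 4,075 kg (under)
July 2017–November 2017: 43 kg + 1,237 kg + 64 kg + 32 kg + 2,383 kg = 3,759 kg (under)
August 2017–December 2017: 1,237 kg + 64 kg + 32 kg + 2,383 kg + 77 kg = 3,793 kg (under)
3 windows exceed the threshold.

3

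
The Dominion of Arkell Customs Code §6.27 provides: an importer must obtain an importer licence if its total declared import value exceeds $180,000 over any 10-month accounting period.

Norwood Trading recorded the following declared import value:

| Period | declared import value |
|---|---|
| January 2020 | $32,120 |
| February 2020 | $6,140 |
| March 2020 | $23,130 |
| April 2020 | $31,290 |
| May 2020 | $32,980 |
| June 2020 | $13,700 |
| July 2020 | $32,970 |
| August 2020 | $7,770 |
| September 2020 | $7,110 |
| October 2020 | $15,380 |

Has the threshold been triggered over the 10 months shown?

Yes

Total declared import value: $32,120 + $6,140 + $23,130 + $31,290 + $32,980 + $13,700 + $32,970 + $7,770 + $7,110 + $15,380 = $202,590.
$202,590 > $180,000, so the threshold is exceeded.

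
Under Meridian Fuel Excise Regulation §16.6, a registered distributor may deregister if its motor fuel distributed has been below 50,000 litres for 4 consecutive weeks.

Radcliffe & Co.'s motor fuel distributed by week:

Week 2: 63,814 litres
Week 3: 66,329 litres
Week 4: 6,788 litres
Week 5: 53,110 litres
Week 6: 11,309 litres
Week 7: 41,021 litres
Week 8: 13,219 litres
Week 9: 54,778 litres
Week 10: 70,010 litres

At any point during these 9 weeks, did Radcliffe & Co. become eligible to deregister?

Weeks below 50,000 litres: Week 4, Week 6, Week 7, Week 8.
Longest run of consecutive weeks below the threshold: 3.
3 < 4, so Radcliffe & Co. never became eligible.

No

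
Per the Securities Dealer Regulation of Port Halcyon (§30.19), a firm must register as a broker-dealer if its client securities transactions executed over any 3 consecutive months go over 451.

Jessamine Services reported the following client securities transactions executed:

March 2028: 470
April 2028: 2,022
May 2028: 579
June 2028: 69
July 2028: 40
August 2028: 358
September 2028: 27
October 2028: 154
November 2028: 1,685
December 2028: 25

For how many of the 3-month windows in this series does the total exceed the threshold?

March 2028–May 2028: 470 + 2,022 + 579 = 3,071 (over)
April 2028–June 2028: 2,022 + 579 + 69 = 2,670 (over)
May 2028–July 2028: 579 + 69 + 40 = 688 (over)
June 2028–August 2028: 69 + 40 + 358 = 467 (over)
July 2028–September 2028: 40 + 358 + 27 = 425 (under)
August 2028–October 2028: 358 + 27 + 154 = 539 (over)
September 2028–November 2028: 27 + 154 + 1,685 = 1,866 (over)
October 2028–December 2028: 154 + 1,685 + 25 = 1,864 (over)
7 windows exceed the threshold.

7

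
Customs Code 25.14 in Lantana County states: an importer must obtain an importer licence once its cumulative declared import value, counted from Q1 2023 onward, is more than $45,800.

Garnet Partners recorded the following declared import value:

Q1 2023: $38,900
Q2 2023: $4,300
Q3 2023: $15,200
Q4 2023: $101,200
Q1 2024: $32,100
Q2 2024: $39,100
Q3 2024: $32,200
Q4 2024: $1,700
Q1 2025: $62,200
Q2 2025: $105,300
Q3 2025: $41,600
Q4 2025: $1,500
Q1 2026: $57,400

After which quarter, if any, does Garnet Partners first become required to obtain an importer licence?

Through Q1 2023: $38,900
Through Q2 2023: $43,200
Through Q3 2023: $58,400 ← exceeds threshold

Q3 2023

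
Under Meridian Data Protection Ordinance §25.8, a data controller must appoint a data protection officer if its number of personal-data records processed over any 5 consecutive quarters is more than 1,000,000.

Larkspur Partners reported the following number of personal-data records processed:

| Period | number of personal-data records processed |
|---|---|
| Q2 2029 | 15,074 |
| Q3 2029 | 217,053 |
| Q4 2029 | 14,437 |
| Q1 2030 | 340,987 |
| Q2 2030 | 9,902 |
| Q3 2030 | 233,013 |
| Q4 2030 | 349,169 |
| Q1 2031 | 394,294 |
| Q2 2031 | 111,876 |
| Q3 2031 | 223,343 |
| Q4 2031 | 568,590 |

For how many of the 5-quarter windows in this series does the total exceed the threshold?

Q2 2029–Q2 2030: 15,074 + 217,053 + 14,437 + 340,987 + 9,902 = 597,453 (under)
Q3 2029–Q3 2030: 217,053 + 14,437 + 340,987 + 9,902 + 233,013 = 815,392 (under)
Q4 2029–Q4 2030: 14,437 + 340,987 + 9,902 + 233,013 + 349,169 = 947,508 (under)
Q1 2030–Q1 2031: 340,987 + 9,902 + 233,013 + 349,169 + 394,294 = 1,327,365 (over)
Q2 2030–Q2 2031: 9,902 + 233,013 + 349,169 + 394,294 + 111,876 = 1,098,254 (over)
Q3 2030–Q3 2031: 233,013 + 349,169 + 394,294 + 111,876 + 223,343 = 1,311,695 (over)
Q4 2030–Q4 2031: 349,169 + 394,294 + 111,876 + 223,343 + 568,590 = 1,647,272 (over)
4 windows exceed the threshold.

4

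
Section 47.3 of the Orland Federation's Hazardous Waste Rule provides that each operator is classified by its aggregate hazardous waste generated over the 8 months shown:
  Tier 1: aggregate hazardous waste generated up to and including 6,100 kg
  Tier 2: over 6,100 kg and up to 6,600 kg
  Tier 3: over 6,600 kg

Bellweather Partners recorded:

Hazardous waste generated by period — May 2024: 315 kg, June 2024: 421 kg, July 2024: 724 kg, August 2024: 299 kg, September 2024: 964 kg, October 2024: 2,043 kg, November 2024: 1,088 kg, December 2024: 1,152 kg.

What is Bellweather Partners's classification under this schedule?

Tier 3

Aggregate hazardous waste generated: 315 kg + 421 kg + 724 kg + 299 kg + 964 kg + 2,043 kg + 1,088 kg + 1,152 kg = 7,006 kg.
7,006 kg > 6,600 kg, so Tier 3 applies.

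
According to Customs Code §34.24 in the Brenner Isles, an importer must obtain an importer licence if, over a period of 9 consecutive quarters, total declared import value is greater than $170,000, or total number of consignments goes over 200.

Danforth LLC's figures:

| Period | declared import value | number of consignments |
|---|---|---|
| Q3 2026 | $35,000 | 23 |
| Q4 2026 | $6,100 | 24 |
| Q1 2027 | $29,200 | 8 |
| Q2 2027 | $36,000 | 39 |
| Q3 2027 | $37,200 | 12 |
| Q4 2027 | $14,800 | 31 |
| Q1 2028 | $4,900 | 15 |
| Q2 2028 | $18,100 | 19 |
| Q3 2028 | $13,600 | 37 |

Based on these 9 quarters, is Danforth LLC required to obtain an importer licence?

Total declared import value: $35,000 + $6,100 + $29,200 + $36,000 + $37,200 + $14,800 + $4,900 + $18,100 + $13,600 = $194,900 (> $170,000).
Total number of consignments: 23 + 24 + 8 + 39 + 12 + 31 + 15 + 19 + 37 = 208 (> 200).
The test is 'or': at least one threshold is exceeded.

Yes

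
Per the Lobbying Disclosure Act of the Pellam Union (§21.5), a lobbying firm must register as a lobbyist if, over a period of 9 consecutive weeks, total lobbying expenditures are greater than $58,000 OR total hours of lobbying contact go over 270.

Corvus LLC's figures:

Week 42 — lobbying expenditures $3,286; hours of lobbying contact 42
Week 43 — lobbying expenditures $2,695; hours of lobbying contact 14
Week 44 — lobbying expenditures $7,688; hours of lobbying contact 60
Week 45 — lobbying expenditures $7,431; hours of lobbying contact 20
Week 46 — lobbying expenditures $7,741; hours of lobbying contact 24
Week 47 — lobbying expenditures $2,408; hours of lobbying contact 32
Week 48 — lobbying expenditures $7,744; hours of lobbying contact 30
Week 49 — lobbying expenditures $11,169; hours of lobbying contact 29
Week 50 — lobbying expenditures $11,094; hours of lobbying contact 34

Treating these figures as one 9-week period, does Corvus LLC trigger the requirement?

Yes

Total lobbying expenditures: $3,286 + $2,695 + $7,688 + $7,431 + $7,741 + $2,408 + $7,744 + $11,169 + $11,094 = $61,256 (> $58,000).
Total hours of lobbying contact: 42 + 14 + 60 + 20 + 24 + 32 + 30 + 29 + 34 = 285 (> 270).
The test is 'or': at least one threshold is exceeded.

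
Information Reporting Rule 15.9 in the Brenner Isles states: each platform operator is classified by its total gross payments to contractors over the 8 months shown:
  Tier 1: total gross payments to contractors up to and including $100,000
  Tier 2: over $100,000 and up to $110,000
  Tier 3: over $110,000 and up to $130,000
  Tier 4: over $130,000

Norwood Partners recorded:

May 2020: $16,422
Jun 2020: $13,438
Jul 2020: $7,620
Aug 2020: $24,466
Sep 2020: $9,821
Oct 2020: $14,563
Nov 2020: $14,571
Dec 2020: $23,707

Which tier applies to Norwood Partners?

Tier 3

Total gross payments to contractors: $16,422 + $13,438 + $7,620 + $24,466 + $9,821 + $14,563 + $14,571 + $23,707 = $124,608.
$110,000 < $124,608 ≤ $130,000, so Tier 3 applies.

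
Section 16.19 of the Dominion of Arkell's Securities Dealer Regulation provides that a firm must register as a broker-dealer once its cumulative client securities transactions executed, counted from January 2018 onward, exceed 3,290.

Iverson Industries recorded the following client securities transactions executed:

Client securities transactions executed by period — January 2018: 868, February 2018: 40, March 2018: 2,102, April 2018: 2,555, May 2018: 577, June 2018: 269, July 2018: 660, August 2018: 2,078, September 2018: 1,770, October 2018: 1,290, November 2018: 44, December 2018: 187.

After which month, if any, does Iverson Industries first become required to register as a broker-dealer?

April 2018

Through January 2018: 868
Through February 2018: 908
Through March 2018: 3,010
Through April 2018: 5,565 ← exceeds threshold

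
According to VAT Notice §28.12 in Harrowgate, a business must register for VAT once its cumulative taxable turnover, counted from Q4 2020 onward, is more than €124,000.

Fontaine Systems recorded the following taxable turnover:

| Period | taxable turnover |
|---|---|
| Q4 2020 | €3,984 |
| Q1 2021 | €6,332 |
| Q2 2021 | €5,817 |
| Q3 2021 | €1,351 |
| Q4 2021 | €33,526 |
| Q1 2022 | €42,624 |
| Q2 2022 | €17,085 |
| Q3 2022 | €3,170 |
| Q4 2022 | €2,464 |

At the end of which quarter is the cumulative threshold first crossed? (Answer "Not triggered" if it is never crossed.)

Through Q4 2020: €3,984
Through Q1 2021: €10,316
Through Q2 2021: €16,133
Through Q3 2021: €17,484
Through Q4 2021: €51,010
Through Q1 2022: €93,634
Through Q2 2022: €110,719
Through Q3 2022: €113,889
Through Q4 2022: €116,353
Final cumulative total €116,353 ≤ €124,000; the threshold is never exceeded.

Not triggered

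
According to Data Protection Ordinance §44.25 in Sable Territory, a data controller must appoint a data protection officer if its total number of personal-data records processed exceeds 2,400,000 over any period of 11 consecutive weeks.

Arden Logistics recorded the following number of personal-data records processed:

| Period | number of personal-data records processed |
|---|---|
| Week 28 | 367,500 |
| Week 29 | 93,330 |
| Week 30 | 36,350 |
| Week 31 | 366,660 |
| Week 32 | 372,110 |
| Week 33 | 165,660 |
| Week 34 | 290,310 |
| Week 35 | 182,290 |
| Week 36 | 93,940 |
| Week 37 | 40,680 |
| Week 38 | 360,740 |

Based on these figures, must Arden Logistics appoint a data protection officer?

No

Total number of personal-data records processed: 367,500 + 93,330 + 36,350 + 366,660 + 372,110 + 165,660 + 290,310 + 182,290 + 93,940 + 40,680 + 360,740 = 2,369,570.
2,369,570 ≤ 2,400,000, so the threshold is not exceeded.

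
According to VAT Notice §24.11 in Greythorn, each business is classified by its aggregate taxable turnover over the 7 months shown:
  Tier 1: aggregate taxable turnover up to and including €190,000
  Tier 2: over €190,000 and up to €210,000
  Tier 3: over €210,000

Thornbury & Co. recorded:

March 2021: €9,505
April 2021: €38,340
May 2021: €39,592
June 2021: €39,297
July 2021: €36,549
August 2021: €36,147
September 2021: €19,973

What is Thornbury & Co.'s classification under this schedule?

Aggregate taxable turnover: €9,505 + €38,340 + €39,592 + €39,297 + €36,549 + €36,147 + €19,973 = €219,403.
€219,403 > €210,000, so Tier 3 applies.

Tier 3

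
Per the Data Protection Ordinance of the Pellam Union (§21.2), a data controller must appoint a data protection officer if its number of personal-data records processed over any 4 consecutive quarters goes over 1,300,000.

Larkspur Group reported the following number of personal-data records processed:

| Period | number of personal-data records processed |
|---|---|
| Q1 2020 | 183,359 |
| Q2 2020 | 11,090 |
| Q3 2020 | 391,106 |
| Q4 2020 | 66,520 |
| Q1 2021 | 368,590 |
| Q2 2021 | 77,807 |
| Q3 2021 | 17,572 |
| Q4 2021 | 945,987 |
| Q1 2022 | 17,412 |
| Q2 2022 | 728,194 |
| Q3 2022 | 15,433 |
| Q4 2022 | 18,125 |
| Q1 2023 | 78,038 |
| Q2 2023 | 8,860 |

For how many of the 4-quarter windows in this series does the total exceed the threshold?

3

Q1 2020–Q4 2020: 183,359 + 11,090 + 391,106 + 66,520 = 652,075 (under)
Q2 2020–Q1 2021: 11,090 + 391,106 + 66,520 + 368,590 = 837,306 (under)
Q3 2020–Q2 2021: 391,106 + 66,520 + 368,590 + 77,807 = 904,023 (under)
Q4 2020–Q3 2021: 66,520 + 368,590 + 77,807 + 17,572 = 530,489 (under)
Q1 2021–Q4 2021: 368,590 + 77,807 + 17,572 + 945,987 = 1,409,956 (over)
Q2 2021–Q1 2022: 77,807 + 17,572 + 945,987 + 17,412 = 1,058,778 (under)
Q3 2021–Q2 2022: 17,572 + 945,987 + 17,412 + 728,194 = 1,709,165 (over)
Q4 2021–Q3 2022: 945,987 + 17,412 + 728,194 + 15,433 = 1,707,026 (over)
Q1 2022–Q4 2022: 17,412 + 728,194 + 15,433 + 18,125 = 779,164 (under)
Q2 2022–Q1 2023: 728,194 + 15,433 + 18,125 + 78,038 = 839,790 (under)
Q3 2022–Q2 2023: 15,433 + 18,125 + 78,038 + 8,860 = 120,456 (under)
3 windows exceed the threshold.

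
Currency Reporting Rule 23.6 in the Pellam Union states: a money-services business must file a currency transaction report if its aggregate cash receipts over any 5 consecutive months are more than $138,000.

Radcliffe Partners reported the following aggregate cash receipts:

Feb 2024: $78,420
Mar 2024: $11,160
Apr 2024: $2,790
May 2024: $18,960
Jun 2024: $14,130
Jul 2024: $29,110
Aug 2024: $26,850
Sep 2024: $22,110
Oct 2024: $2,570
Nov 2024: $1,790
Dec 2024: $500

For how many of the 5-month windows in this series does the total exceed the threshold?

Feb 2024–Jun 2024: $78,420 + $11,160 + $2,790 + $18,960 + $14,130 = $125,460 (under)
Mar 2024–Jul 2024: $11,160 + $2,790 + $18,960 + $14,130 + $29,110 = $76,150 (under)
Apr 2024–Aug 2024: $2,790 + $18,960 + $14,130 + $29,110 + $26,850 = $91,840 (under)
May 2024–Sep 2024: $18,960 + $14,130 + $29,110 + $26,850 + $22,110 = $111,160 (under)
Jun 2024–Oct 2024: $14,130 + $29,110 + $26,850 + $22,110 + $2,570 = $94,770 (under)
Jul 2024–Nov 2024: $29,110 + $26,850 + $22,110 + $2,570 + $1,790 = $82,430 (under)
Aug 2024–Dec 2024: $26,850 + $22,110 + $2,570 + $1,790 + $500 = $53,820 (under)
0 windows exceed the threshold.

0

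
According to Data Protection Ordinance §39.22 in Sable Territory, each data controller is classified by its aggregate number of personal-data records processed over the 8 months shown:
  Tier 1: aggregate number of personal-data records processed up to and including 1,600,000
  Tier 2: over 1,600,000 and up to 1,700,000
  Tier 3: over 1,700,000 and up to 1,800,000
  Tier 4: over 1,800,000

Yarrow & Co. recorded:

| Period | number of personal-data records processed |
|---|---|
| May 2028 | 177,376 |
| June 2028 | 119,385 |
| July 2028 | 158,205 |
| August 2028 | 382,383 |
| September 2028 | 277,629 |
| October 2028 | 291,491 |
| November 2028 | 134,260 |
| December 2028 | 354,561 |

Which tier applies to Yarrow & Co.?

Tier 4

Aggregate number of personal-data records processed: 177,376 + 119,385 + 158,205 + 382,383 + 277,629 + 291,491 + 134,260 + 354,561 = 1,895,290.
1,895,290 > 1,800,000, so Tier 4 applies.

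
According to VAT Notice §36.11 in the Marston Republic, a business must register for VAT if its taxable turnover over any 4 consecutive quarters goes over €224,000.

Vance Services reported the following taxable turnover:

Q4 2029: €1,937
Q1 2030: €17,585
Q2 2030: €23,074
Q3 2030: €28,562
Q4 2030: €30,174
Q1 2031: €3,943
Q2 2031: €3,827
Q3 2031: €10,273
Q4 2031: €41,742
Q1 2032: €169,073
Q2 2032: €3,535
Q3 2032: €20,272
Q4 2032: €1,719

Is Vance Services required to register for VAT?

Q4 2029–Q3 2030: €1,937 + €17,585 + €23,074 + €28,562 = €71,158 (under)
Q1 2030–Q4 2030: €17,585 + €23,074 + €28,562 + €30,174 = €99,395 (under)
Q2 2030–Q1 2031: €23,074 + €28,562 + €30,174 + €3,943 = €85,753 (under)
Q3 2030–Q2 2031: €28,562 + €30,174 + €3,943 + €3,827 = €66,506 (under)
Q4 2030–Q3 2031: €30,174 + €3,943 + €3,827 + €10,273 = €48,217 (under)
Q1 2031–Q4 2031: €3,943 + €3,827 + €10,273 + €41,742 = €59,785 (under)
Q2 2031–Q1 2032: €3,827 + €10,273 + €41,742 + €169,073 = €224,915 (over)
Q3 2031–Q2 2032: €10,273 + €41,742 + €169,073 + €3,535 = €224,623 (over)
Q4 2031–Q3 2032: €41,742 + €169,073 + €3,535 + €20,272 = €234,622 (over)
Q1 2032–Q4 2032: €169,073 + €3,535 + €20,272 + €1,719 = €194,599 (under)
At least one window exceeds €224,000.

Yes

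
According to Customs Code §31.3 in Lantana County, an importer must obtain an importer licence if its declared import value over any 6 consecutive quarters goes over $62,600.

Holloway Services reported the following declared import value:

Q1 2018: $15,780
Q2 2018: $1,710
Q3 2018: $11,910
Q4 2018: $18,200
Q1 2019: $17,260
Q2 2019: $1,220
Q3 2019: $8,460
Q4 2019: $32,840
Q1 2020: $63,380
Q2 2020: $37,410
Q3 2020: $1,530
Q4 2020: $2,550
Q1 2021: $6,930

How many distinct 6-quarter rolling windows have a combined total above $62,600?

Q1 2018–Q2 2019: $15,780 + $1,710 + $11,910 + $18,200 + $17,260 + $1,220 = $66,080 (over)
Q2 2018–Q3 2019: $1,710 + $11,910 + $18,200 + $17,260 + $1,220 + $8,460 = $58,760 (under)
Q3 2018–Q4 2019: $11,910 + $18,200 + $17,260 + $1,220 + $8,460 + $32,840 = $89,890 (over)
Q4 2018–Q1 2020: $18,200 + $17,260 + $1,220 + $8,460 + $32,840 + $63,380 = $141,360 (over)
Q1 2019–Q2 2020: $17,260 + $1,220 + $8,460 + $32,840 + $63,380 + $37,410 = $160,570 (over)
Q2 2019–Q3 2020: $1,220 + $8,460 + $32,840 + $63,380 + $37,410 + $1,530 = $144,840 (over)
Q3 2019–Q4 2020: $8,460 + $32,840 + $63,380 + $37,410 + $1,530 + $2,550 = $146,170 (over)
Q4 2019–Q1 2021: $32,840 + $63,380 + $37,410 + $1,530 + $2,550 + $6,930 = $144,640 (over)
7 windows exceed the threshold.

7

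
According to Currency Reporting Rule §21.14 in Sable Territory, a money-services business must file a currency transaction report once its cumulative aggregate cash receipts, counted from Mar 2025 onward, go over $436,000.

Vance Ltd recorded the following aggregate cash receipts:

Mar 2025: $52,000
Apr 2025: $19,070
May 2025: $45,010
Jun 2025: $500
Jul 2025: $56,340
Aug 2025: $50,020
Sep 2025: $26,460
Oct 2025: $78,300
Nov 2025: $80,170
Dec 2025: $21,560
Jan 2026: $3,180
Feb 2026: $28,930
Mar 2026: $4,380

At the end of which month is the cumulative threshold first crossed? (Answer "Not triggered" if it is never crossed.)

Feb 2026

Through Mar 2025: $52,000
Through Apr 2025: $71,070
Through May 2025: $116,080
Through Jun 2025: $116,580
Through Jul 2025: $172,920
Through Aug 2025: $222,940
Through Sep 2025: $249,400
Through Oct 2025: $327,700
Through Nov 2025: $407,870
Through Dec 2025: $429,430
Through Jan 2026: $432,610
Through Feb 2026: $461,540 ← exceeds threshold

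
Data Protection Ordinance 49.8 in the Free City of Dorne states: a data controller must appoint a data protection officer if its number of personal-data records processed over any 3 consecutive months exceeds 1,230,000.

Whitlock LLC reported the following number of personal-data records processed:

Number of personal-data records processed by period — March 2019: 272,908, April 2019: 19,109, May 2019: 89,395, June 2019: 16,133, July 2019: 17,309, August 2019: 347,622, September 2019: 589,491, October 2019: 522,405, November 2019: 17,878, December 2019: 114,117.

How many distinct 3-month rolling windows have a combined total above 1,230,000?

1

March 2019–May 2019: 272,908 + 19,109 + 89,395 = 381,412 (under)
April 2019–June 2019: 19,109 + 89,395 + 16,133 = 124,637 (under)
May 2019–July 2019: 89,395 + 16,133 + 17,309 = 122,837 (under)
June 2019–August 2019: 16,133 + 17,309 + 347,622 = 381,064 (under)
July 2019–September 2019: 17,309 + 347,622 + 589,491 = 954,422 (under)
August 2019–October 2019: 347,622 + 589,491 + 522,405 = 1,459,518 (over)
September 2019–November 2019: 589,491 + 522,405 + 17,878 = 1,129,774 (under)
October 2019–December 2019: 522,405 + 17,878 + 114,117 = 654,400 (under)
1 window exceeds the threshold.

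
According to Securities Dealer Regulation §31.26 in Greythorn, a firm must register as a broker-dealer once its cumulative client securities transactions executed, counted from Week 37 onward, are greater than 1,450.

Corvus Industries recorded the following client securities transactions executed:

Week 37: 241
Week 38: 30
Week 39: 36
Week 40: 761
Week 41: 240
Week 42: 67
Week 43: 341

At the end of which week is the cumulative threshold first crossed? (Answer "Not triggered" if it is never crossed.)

Week 43

Through Week 37: 241
Through Week 38: 271
Through Week 39: 307
Through Week 40: 1,068
Through Week 41: 1,308
Through Week 42: 1,375
Through Week 43: 1,716 ← exceeds threshold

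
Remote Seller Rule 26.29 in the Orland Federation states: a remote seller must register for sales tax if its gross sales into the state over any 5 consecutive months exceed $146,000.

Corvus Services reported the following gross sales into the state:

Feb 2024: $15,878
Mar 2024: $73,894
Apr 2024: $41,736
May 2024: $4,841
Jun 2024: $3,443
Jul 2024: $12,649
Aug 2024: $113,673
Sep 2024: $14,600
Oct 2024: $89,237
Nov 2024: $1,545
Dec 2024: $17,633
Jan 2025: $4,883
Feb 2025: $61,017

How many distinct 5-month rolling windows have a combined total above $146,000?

6

Feb 2024–Jun 2024: $15,878 + $73,894 + $41,736 + $4,841 + $3,443 = $139,792 (under)
Mar 2024–Jul 2024: $73,894 + $41,736 + $4,841 + $3,443 + $12,649 = $136,563 (under)
Apr 2024–Aug 2024: $41,736 + $4,841 + $3,443 + $12,649 + $113,673 = $176,342 (over)
May 2024–Sep 2024: $4,841 + $3,443 + $12,649 + $113,673 + $14,600 = $149,206 (over)
Jun 2024–Oct 2024: $3,443 + $12,649 + $113,673 + $14,600 + $89,237 = $233,602 (over)
Jul 2024–Nov 2024: $12,649 + $113,673 + $14,600 + $89,237 + $1,545 = $231,704 (over)
Aug 2024–Dec 2024: $113,673 + $14,600 + $89,237 + $1,545 + $17,633 = $236,688 (over)
Sep 2024–Jan 2025: $14,600 + $89,237 + $1,545 + $17,633 + $4,883 = $127,898 (under)
Oct 2024–Feb 2025: $89,237 + $1,545 + $17,633 + $4,883 + $61,017 = $174,315 (over)
6 windows exceed the threshold.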